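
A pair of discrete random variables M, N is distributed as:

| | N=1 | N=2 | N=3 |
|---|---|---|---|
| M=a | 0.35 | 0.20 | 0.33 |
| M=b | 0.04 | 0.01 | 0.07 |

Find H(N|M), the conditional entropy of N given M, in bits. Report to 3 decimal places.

1.514 bits

Marginals: p(M) = (0.8800, 0.1200), p(N) = (0.3900, 0.2100, 0.4000).
H(N|M) = Σ p(M) · H(N|M=·).
  M=a: p=0.8800, H(N|M=a) = 1.5455
  M=b: p=0.1200, H(N|M=b) = 1.2807
Weighted sum = 1.514 bits.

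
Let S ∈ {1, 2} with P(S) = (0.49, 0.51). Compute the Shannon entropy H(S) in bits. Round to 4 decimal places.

H(S) = −Σ p·log₂ p.
  −(0.49)·log₂(0.49) = 0.50428
  −(0.51)·log₂(0.51) = 0.49543
Sum: 0.50428 + 0.49543 = 0.9997 bits.

0.9997 bits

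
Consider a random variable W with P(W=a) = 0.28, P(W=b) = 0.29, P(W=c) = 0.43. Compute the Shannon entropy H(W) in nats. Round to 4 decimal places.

H(W) = −Σ p·ln p.
  −(0.28)·ln(0.28) = 0.35643
  −(0.29)·ln(0.29) = 0.35898
  −(0.43)·ln(0.43) = 0.36291
Sum: 0.35643 + 0.35898 + 0.36291 = 1.0783 nats.

1.0783 nats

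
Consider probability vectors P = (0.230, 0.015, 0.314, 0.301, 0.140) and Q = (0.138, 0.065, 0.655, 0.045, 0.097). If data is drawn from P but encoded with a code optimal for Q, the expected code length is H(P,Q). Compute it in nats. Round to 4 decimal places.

1.8894 nats

H(P,Q) = −Σ p·ln q.
  −0.230·ln(0.138) = 0.45552
  −0.015·ln(0.065) = 0.04100
  −0.314·ln(0.655) = 0.13286
  −0.301·ln(0.045) = 0.93343
  −0.140·ln(0.097) = 0.32663
H(P,Q) = 1.8894 nats.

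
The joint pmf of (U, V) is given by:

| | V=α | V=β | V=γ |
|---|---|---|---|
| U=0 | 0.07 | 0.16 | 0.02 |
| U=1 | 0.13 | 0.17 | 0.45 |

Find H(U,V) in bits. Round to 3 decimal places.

H(U,V) = −Σ p(x,y)·log₂ p(x,y) over all 6 cells.
  cell (0,α): −0.07·log₂0.07 = 0.2686
  cell (0,β): −0.16·log₂0.16 = 0.4230
  cell (0,γ): −0.02·log₂0.02 = 0.1129
  cell (1,α): −0.13·log₂0.13 = 0.3826
  cell (1,β): −0.17·log₂0.17 = 0.4346
  cell (1,γ): −0.45·log₂0.45 = 0.5184
Sum = 2.140 bits.

2.140 bits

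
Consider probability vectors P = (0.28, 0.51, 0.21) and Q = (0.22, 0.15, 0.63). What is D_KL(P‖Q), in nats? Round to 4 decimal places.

0.4609 nats

D(P‖Q) = Σ p·ln(p/q).
  0.28·ln(0.28/0.22) = 0.06753
  0.51·ln(0.51/0.15) = 0.62413
  0.21·ln(0.21/0.63) = -0.23071
D(P‖Q) = 0.4609 nats.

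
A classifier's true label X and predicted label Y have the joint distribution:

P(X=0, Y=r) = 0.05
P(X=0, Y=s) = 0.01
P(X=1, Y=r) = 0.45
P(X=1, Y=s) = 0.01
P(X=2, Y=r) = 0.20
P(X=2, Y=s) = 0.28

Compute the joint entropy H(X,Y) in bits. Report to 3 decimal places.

1.846 bits

H(X,Y) = −Σ p(x,y)·log₂ p(x,y) over all 6 cells.
  cell (0,r): −0.05·log₂0.05 = 0.2161
  cell (0,s): −0.01·log₂0.01 = 0.0664
  cell (1,r): −0.45·log₂0.45 = 0.5184
  cell (1,s): −0.01·log₂0.01 = 0.0664
  cell (2,r): −0.20·log₂0.20 = 0.4644
  cell (2,s): −0.28·log₂0.28 = 0.5142
Sum = 1.846 bits.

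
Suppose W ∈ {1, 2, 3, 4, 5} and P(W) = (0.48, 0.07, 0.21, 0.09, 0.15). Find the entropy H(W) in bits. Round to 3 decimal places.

H(W) = −Σ p·log₂ p.
  −(0.48)·log₂(0.48) = 0.5083
  −(0.07)·log₂(0.07) = 0.2686
  −(0.21)·log₂(0.21) = 0.4728
  −(0.09)·log₂(0.09) = 0.3127
  −(0.15)·log₂(0.15) = 0.4105
Sum: 0.5083 + 0.2686 + 0.4728 + 0.3127 + 0.4105 = 1.973 bits.

1.973 bits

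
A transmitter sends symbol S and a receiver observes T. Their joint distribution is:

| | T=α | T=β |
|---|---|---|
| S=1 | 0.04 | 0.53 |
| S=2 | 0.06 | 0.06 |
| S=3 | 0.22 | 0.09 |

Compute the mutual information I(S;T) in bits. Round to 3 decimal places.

Marginals: p(S) = (0.5700, 0.1200, 0.3100), p(T) = (0.3200, 0.6800).
I(S;T) = Σ p(x,y)·log₂[p(x,y)/(p(x)p(y))].
  (1,α): 0.04·log₂(0.2193) = -0.0876
  (1,β): 0.53·log₂(1.3674) = 0.2393
  (2,α): 0.06·log₂(1.5625) = 0.0386
  (2,β): 0.06·log₂(0.7353) = -0.0266
  (3,α): 0.22·log₂(2.2177) = 0.2528
  (3,β): 0.09·log₂(0.4269) = -0.1105
Sum = 0.306 bits.

0.306 bits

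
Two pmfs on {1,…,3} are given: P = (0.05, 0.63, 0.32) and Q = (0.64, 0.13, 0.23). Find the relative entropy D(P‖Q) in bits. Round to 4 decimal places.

1.4030 bits

D(P‖Q) = Σ p·log₂(p/q).
  0.05·log₂(0.05/0.64) = -0.18390
  0.63·log₂(0.63/0.13) = 1.43441
  0.32·log₂(0.32/0.23) = 0.15246
D(P‖Q) = 1.4030 bits.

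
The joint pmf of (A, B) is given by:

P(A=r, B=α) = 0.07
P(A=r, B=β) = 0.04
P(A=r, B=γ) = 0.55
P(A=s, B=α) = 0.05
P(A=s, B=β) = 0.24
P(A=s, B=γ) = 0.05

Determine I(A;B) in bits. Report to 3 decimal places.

Marginals: p(A) = (0.6600, 0.3400), p(B) = (0.1200, 0.2800, 0.6000).
I(A;B) = Σ p(x,y)·log₂[p(x,y)/(p(x)p(y))].
  (r,α): 0.07·log₂(0.8838) = -0.0125
  (r,β): 0.04·log₂(0.2165) = -0.0883
  (r,γ): 0.55·log₂(1.3889) = 0.2607
  (s,α): 0.05·log₂(1.2255) = 0.0147
  (s,β): 0.24·log₂(2.5210) = 0.3202
  (s,γ): 0.05·log₂(0.2451) = -0.1014
Sum = 0.393 bits.

0.393 bits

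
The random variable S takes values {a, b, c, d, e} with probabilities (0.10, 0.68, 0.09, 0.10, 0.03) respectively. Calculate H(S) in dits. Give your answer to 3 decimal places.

0.454 dits

H(S) = −Σ p·log₁₀ p.
  −(0.10)·log₁₀(0.10) = 0.1000
  −(0.68)·log₁₀(0.68) = 0.1139
  −(0.09)·log₁₀(0.09) = 0.0941
  −(0.10)·log₁₀(0.10) = 0.1000
  −(0.03)·log₁₀(0.03) = 0.0457
Sum: 0.1000 + 0.1139 + 0.0941 + 0.1000 + 0.0457 = 0.454 dits.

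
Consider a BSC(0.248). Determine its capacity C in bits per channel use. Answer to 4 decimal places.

Binary symmetric channel: C = 1 − h₂(ε) where h₂ is the binary entropy function.
h₂(0.248) = −0.248·log₂0.248 − 0.752·log₂0.752 = 0.8081.
C = 1 − 0.8081 = 0.1919 bits per channel use.

0.1919 bits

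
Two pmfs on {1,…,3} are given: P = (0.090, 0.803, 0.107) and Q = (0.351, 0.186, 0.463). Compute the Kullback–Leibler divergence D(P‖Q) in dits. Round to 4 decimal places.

0.3888 dits

D(P‖Q) = Σ p·log₁₀(p/q).
  0.090·log₁₀(0.090/0.351) = -0.05320
  0.803·log₁₀(0.803/0.186) = 0.51007
  0.107·log₁₀(0.107/0.463) = -0.06807
D(P‖Q) = 0.3888 dits.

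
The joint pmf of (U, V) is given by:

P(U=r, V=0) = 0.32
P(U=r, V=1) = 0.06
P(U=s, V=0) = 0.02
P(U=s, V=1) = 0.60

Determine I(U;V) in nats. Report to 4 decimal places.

Marginals: p(U) = (0.3800, 0.6200), p(V) = (0.3400, 0.6600).
I(U;V) = H(U) + H(V) − H(U,V).
H(U) = 0.6641, H(V) = 0.6410, H(U,V) = 0.9182.
I(U;V) = 0.6641 + 0.6410 − 0.9182 = 0.3869 nats.

0.3869 nats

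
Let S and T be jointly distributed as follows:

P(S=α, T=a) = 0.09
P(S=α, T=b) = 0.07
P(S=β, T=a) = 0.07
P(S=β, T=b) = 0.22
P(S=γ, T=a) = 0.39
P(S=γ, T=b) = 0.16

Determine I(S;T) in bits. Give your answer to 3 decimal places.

Marginals: p(S) = (0.1600, 0.2900, 0.5500), p(T) = (0.5500, 0.4500).
I(S;T) = H(S) + H(T) − H(S,T).
H(S) = 1.4153, H(T) = 0.9928, H(S,T) = 2.2832.
I(S;T) = 1.4153 + 0.9928 − 2.2832 = 0.125 bits.

0.125 bits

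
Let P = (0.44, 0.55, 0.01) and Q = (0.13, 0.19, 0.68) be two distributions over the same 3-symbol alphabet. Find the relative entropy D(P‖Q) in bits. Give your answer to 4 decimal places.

1.5565 bits

D(P‖Q) = Σ p·log₂(p/q).
  0.44·log₂(0.44/0.13) = 0.77396
  0.55·log₂(0.55/0.19) = 0.84339
  0.01·log₂(0.01/0.68) = -0.06087
D(P‖Q) = 1.5565 bits.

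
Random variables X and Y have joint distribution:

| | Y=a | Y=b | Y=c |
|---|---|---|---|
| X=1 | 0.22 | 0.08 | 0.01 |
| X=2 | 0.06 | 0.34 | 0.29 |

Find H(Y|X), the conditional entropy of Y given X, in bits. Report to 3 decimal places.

1.236 bits

Marginals: p(X) = (0.3100, 0.6900), p(Y) = (0.2800, 0.4200, 0.3000).
H(Y|X) = Σ p(X) · H(Y|X=·).
  X=1: p=0.3100, H(Y|X=1) = 1.0152
  X=2: p=0.6900, H(Y|X=2) = 1.3351
Weighted sum = 1.236 bits.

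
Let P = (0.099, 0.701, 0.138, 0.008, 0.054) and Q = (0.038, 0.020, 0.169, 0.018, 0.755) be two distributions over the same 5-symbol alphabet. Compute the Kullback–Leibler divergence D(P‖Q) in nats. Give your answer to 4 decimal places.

2.4112 nats

D(P‖Q) = Σ p·ln(p/q).
  0.099·ln(0.099/0.038) = 0.09480
  0.701·ln(0.701/0.020) = 2.49330
  0.138·ln(0.138/0.169) = -0.02797
  0.008·ln(0.008/0.018) = -0.00649
  0.054·ln(0.054/0.755) = -0.14244
D(P‖Q) = 2.4112 nats.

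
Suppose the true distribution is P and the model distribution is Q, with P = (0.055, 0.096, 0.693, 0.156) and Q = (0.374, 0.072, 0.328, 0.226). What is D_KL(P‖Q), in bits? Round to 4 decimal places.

D(P‖Q) = Σ p·log₂(p/q).
  0.055·log₂(0.055/0.374) = -0.15210
  0.096·log₂(0.096/0.072) = 0.03984
  0.693·log₂(0.693/0.328) = 0.74786
  0.156·log₂(0.156/0.226) = -0.08343
D(P‖Q) = 0.5522 bits.

0.5522 bits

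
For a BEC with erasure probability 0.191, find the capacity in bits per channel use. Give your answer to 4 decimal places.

0.8090 bits

Binary erasure channel: capacity C = 1 − ε.
C = 1 − 0.191 = 0.8090 bits per channel use.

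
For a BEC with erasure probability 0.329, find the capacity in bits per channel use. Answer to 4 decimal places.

0.6710 bits

Binary erasure channel: capacity C = 1 − ε.
C = 1 − 0.329 = 0.6710 bits per channel use.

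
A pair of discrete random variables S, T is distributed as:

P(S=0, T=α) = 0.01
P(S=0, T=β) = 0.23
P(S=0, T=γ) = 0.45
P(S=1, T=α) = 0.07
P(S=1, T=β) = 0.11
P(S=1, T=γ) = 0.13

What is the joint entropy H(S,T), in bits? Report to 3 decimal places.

H(S,T) = −Σ p(x,y)·log₂ p(x,y) over all 6 cells.
  cell (0,α): −0.01·log₂0.01 = 0.0664
  cell (0,β): −0.23·log₂0.23 = 0.4877
  cell (0,γ): −0.45·log₂0.45 = 0.5184
  cell (1,α): −0.07·log₂0.07 = 0.2686
  cell (1,β): −0.11·log₂0.11 = 0.3503
  cell (1,γ): −0.13·log₂0.13 = 0.3826
Sum = 2.074 bits.

2.074 bits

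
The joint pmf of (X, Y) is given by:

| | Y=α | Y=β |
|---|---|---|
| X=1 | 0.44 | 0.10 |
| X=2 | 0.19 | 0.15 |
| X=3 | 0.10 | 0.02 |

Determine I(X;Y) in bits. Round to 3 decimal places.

Marginals: p(X) = (0.5400, 0.3400, 0.1200), p(Y) = (0.7300, 0.2700).
I(X;Y) = Σ p(x,y)·log₂[p(x,y)/(p(x)p(y))].
  (1,α): 0.44·log₂(1.1162) = 0.0698
  (1,β): 0.10·log₂(0.6859) = -0.0544
  (2,α): 0.19·log₂(0.7655) = -0.0732
  (2,β): 0.15·log₂(1.6340) = 0.1063
  (3,α): 0.10·log₂(1.1416) = 0.0191
  (3,β): 0.02·log₂(0.6173) = -0.0139
Sum = 0.054 bits.

0.054 bits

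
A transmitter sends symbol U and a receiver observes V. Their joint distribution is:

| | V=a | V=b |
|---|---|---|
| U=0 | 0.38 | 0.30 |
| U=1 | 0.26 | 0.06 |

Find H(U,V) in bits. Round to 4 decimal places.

H(U,V) = −Σ p(x,y)·log₂ p(x,y) over all 4 cells.
  cell (0,a): −0.38·log₂0.38 = 0.53045
  cell (0,b): −0.30·log₂0.30 = 0.52109
  cell (1,a): −0.26·log₂0.26 = 0.50529
  cell (1,b): −0.06·log₂0.06 = 0.24353
Sum = 1.8004 bits.

1.8004 bits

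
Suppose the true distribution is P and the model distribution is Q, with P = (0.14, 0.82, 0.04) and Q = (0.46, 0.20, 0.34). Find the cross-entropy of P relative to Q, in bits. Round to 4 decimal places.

2.1231 bits

H(P,Q) = −Σ p·log₂ q.
  −0.14·log₂(0.46) = 0.15684
  −0.82·log₂(0.20) = 1.90398
  −0.04·log₂(0.34) = 0.06226
H(P,Q) = 2.1231 bits.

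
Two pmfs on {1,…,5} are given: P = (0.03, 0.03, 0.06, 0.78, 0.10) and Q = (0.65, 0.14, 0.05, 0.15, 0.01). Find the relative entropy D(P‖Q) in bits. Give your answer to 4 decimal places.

D(P‖Q) = Σ p·log₂(p/q).
  0.03·log₂(0.03/0.65) = -0.13312
  0.03·log₂(0.03/0.14) = -0.06667
  0.06·log₂(0.06/0.05) = 0.01578
  0.78·log₂(0.78/0.15) = 1.85524
  0.10·log₂(0.10/0.01) = 0.33219
D(P‖Q) = 2.0034 bits.

2.0034 bits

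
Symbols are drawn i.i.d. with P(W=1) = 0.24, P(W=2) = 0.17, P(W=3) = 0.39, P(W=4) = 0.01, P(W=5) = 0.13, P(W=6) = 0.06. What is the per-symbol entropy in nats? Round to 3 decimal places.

H(W) = −Σ p·ln p.
  −(0.24)·ln(0.24) = 0.3425
  −(0.17)·ln(0.17) = 0.3012
  −(0.39)·ln(0.39) = 0.3672
  −(0.01)·ln(0.01) = 0.0461
  −(0.13)·ln(0.13) = 0.2652
  −(0.06)·ln(0.06) = 0.1688
Sum: 0.3425 + 0.3012 + 0.3672 + 0.0461 + 0.2652 + 0.1688 = 1.491 nats.

1.491 nats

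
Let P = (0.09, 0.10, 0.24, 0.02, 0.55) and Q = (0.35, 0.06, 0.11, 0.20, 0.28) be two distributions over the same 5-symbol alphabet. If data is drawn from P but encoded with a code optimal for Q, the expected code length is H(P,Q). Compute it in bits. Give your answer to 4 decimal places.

2.3630 bits

H(P,Q) = −Σ p·log₂ q.
  −0.09·log₂(0.35) = 0.13631
  −0.10·log₂(0.06) = 0.40589
  −0.24·log₂(0.11) = 0.76426
  −0.02·log₂(0.20) = 0.04644
  −0.55·log₂(0.28) = 1.01008
H(P,Q) = 2.3630 bits.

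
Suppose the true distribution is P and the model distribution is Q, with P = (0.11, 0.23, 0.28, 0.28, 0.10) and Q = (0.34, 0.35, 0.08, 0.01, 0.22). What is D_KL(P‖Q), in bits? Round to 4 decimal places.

D(P‖Q) = Σ p·log₂(p/q).
  0.11·log₂(0.11/0.34) = -0.17908
  0.23·log₂(0.23/0.35) = -0.13932
  0.28·log₂(0.28/0.08) = 0.50606
  0.28·log₂(0.28/0.01) = 1.34606
  0.10·log₂(0.10/0.22) = -0.11375
D(P‖Q) = 1.4200 bits.

1.4200 bits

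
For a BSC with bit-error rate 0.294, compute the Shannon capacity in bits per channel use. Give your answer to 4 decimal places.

Binary symmetric channel: C = 1 − h₂(ε) where h₂ is the binary entropy function.
h₂(0.294) = −0.294·log₂0.294 − 0.706·log₂0.706 = 0.8738.
C = 1 − 0.8738 = 0.1262 bits per channel use.

0.1262 bits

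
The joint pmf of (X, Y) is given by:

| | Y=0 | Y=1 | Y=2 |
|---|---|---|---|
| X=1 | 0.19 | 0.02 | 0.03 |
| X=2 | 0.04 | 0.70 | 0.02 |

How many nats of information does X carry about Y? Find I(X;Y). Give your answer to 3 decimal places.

Marginals: p(X) = (0.2400, 0.7600), p(Y) = (0.2300, 0.7200, 0.0500).
I(X;Y) = Σ p(x,y)·ln[p(x,y)/(p(x)p(y))].
  (1,0): 0.19·ln(3.4420) = 0.2349
  (1,1): 0.02·ln(0.1157) = -0.0431
  (1,2): 0.03·ln(2.5000) = 0.0275
  (2,0): 0.04·ln(0.2288) = -0.0590
  (2,1): 0.70·ln(1.2792) = 0.1724
  (2,2): 0.02·ln(0.5263) = -0.0128
Sum = 0.320 nats.

0.320 nats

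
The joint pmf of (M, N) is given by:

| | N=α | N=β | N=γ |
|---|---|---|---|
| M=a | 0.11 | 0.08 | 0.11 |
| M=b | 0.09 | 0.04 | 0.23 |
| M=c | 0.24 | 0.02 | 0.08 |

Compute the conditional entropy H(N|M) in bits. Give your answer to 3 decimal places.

1.296 bits

Marginals: p(M) = (0.3000, 0.3600, 0.3400), p(N) = (0.4400, 0.1400, 0.4200).
H(N|M) = Σ p(M) · H(N|M=·).
  M=a: p=0.3000, H(N|M=a) = 1.5700
  M=b: p=0.3600, H(N|M=b) = 1.2652
  M=c: p=0.3400, H(N|M=c) = 1.0863
Weighted sum = 1.296 bits.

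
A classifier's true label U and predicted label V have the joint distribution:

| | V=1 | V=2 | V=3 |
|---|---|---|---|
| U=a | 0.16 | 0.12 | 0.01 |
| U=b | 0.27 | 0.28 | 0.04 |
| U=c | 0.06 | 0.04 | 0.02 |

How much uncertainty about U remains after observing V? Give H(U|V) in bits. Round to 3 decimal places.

1.315 bits

Chain rule: H(U|V) = H(U,V) − H(V).
Marginals: p(U) = (0.2900, 0.5900, 0.1200), p(V) = (0.4900, 0.4400, 0.0700).
H(U,V) = 2.6087 bits; H(V) = 1.2940 bits.
H(U|V) = 2.6087 − 1.2940 = 1.315 bits.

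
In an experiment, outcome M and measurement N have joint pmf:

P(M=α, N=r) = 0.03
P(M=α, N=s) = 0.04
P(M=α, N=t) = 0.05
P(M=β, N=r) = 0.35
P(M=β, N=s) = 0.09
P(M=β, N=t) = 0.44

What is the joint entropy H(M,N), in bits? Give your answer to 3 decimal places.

H(M,N) = −Σ p(x,y)·log₂ p(x,y) over all 6 cells.
  cell (α,r): −0.03·log₂0.03 = 0.1518
  cell (α,s): −0.04·log₂0.04 = 0.1858
  cell (α,t): −0.05·log₂0.05 = 0.2161
  cell (β,r): −0.35·log₂0.35 = 0.5301
  cell (β,s): −0.09·log₂0.09 = 0.3127
  cell (β,t): −0.44·log₂0.44 = 0.5211
Sum = 1.918 bits.

1.918 bits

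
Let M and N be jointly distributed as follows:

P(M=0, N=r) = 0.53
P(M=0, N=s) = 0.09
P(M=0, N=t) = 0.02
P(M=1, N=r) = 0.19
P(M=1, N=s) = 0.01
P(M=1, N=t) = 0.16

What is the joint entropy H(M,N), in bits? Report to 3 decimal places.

H(M,N) = −Σ p(x,y)·log₂ p(x,y) over all 6 cells.
  cell (0,r): −0.53·log₂0.53 = 0.4854
  cell (0,s): −0.09·log₂0.09 = 0.3127
  cell (0,t): −0.02·log₂0.02 = 0.1129
  cell (1,r): −0.19·log₂0.19 = 0.4552
  cell (1,s): −0.01·log₂0.01 = 0.0664
  cell (1,t): −0.16·log₂0.16 = 0.4230
Sum = 1.856 bits.

1.856 bits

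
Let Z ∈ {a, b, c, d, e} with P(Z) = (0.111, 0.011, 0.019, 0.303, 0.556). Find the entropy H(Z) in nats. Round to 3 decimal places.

H(Z) = −Σ p·ln p.
  −(0.111)·ln(0.111) = 0.2440
  −(0.011)·ln(0.011) = 0.0496
  −(0.019)·ln(0.019) = 0.0753
  −(0.303)·ln(0.303) = 0.3618
  −(0.556)·ln(0.556) = 0.3264
Sum: 0.2440 + 0.0496 + 0.0753 + 0.3618 + 0.3264 = 1.057 nats.

1.057 nats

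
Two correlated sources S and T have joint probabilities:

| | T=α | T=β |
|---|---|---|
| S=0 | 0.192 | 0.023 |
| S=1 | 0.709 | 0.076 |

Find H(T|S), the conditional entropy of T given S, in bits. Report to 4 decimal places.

0.4657 bits

Marginals: p(S) = (0.2150, 0.7850), p(T) = (0.9010, 0.0990).
H(T|S) = Σ p(S) · H(T|S=·).
  S=0: p=0.2150, H(T|S=0) = 0.4907
  S=1: p=0.7850, H(T|S=1) = 0.4588
Weighted sum = 0.4657 bits.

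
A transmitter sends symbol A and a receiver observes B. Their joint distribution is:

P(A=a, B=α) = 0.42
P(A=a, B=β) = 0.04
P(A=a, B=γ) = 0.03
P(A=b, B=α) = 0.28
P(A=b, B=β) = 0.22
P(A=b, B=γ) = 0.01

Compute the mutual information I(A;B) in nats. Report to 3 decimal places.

0.088 nats

Marginals: p(A) = (0.4900, 0.5100), p(B) = (0.7000, 0.2600, 0.0400).
I(A;B) = Σ p(x,y)·ln[p(x,y)/(p(x)p(y))].
  (a,α): 0.42·ln(1.2245) = 0.0851
  (a,β): 0.04·ln(0.3140) = -0.0463
  (a,γ): 0.03·ln(1.5306) = 0.0128
  (b,α): 0.28·ln(0.7843) = -0.0680
  (b,β): 0.22·ln(1.6591) = 0.1114
  (b,γ): 0.01·ln(0.4902) = -0.0071
Sum = 0.088 nats.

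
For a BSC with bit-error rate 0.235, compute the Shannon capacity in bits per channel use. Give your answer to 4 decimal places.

0.2134 bits

Binary symmetric channel: C = 1 − h₂(ε) where h₂ is the binary entropy function.
h₂(0.235) = −0.235·log₂0.235 − 0.765·log₂0.765 = 0.7866.
C = 1 − 0.7866 = 0.2134 bits per channel use.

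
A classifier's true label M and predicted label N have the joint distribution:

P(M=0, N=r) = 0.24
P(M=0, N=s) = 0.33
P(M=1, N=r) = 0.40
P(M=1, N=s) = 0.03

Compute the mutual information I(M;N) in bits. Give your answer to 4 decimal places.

Marginals: p(M) = (0.5700, 0.4300), p(N) = (0.6400, 0.3600).
I(M;N) = H(M) + H(N) − H(M,N).
H(M) = 0.9858, H(N) = 0.9427, H(M,N) = 1.7025.
I(M;N) = 0.9858 + 0.9427 − 1.7025 = 0.2260 bits.

0.2260 bits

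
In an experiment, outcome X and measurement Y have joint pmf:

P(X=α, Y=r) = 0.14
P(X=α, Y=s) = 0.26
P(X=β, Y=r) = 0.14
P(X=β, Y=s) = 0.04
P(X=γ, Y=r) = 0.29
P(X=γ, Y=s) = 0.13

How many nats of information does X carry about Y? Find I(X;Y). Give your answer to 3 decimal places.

Marginals: p(X) = (0.4000, 0.1800, 0.4200), p(Y) = (0.5700, 0.4300).
I(X;Y) = Σ p(x,y)·ln[p(x,y)/(p(x)p(y))].
  (α,r): 0.14·ln(0.6140) = -0.0683
  (α,s): 0.26·ln(1.5116) = 0.1074
  (β,r): 0.14·ln(1.3645) = 0.0435
  (β,s): 0.04·ln(0.5168) = -0.0264
  (γ,r): 0.29·ln(1.2114) = 0.0556
  (γ,s): 0.13·ln(0.7198) = -0.0427
Sum = 0.069 nats.

0.069 nats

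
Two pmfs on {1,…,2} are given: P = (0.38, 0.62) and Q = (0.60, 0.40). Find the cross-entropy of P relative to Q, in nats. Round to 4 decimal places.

0.7622 nats

H(P,Q) = −Σ p·ln q.
  −0.38·ln(0.60) = 0.19411
  −0.62·ln(0.40) = 0.56810
H(P,Q) = 0.7622 nats.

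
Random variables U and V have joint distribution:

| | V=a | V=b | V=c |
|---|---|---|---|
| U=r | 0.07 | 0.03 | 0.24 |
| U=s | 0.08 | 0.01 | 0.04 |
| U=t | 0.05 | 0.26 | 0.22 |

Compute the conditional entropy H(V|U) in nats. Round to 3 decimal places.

Marginals: p(U) = (0.3400, 0.1300, 0.5300), p(V) = (0.2000, 0.3000, 0.5000).
H(V|U) = Σ p(U) · H(V|U=·).
  U=r: p=0.3400, H(V|U=r) = 0.7855
  U=s: p=0.1300, H(V|U=s) = 0.8587
  U=t: p=0.5300, H(V|U=t) = 0.9371
Weighted sum = 0.875 nats.

0.875 nats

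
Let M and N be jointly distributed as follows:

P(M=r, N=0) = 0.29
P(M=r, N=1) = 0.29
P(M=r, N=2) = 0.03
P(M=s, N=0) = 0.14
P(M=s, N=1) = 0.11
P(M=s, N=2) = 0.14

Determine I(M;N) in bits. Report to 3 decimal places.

0.120 bits

Marginals: p(M) = (0.6100, 0.3900), p(N) = (0.4300, 0.4000, 0.1700).
I(M;N) = H(M) + H(N) − H(M,N).
H(M) = 0.9648, H(N) = 1.4869, H(M,N) = 2.3321.
I(M;N) = 0.9648 + 1.4869 − 2.3321 = 0.120 bits.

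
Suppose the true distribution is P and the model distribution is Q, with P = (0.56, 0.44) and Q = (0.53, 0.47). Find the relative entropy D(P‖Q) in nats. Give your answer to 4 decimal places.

D(P‖Q) = Σ p·ln(p/q).
  0.56·ln(0.56/0.53) = 0.03083
  0.44·ln(0.44/0.47) = -0.02902
D(P‖Q) = 0.0018 nats.

0.0018 nats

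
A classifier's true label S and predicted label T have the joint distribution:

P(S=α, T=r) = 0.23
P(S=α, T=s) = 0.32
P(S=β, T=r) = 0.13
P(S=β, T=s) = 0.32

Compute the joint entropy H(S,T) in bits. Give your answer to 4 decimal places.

H(S,T) = −Σ p(x,y)·log₂ p(x,y) over all 4 cells.
  cell (α,r): −0.23·log₂0.23 = 0.48767
  cell (α,s): −0.32·log₂0.32 = 0.52603
  cell (β,r): −0.13·log₂0.13 = 0.38264
  cell (β,s): −0.32·log₂0.32 = 0.52603
Sum = 1.9224 bits.

1.9224 bits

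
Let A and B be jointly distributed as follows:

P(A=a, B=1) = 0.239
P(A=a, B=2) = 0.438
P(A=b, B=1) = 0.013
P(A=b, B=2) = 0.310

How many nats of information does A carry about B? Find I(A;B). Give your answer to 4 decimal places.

Marginals: p(A) = (0.6770, 0.3230), p(B) = (0.2520, 0.7480).
I(A;B) = H(A) + H(B) − H(A,B).
H(A) = 0.6291, H(B) = 0.5645, H(A,B) = 1.1232.
I(A;B) = 0.6291 + 0.5645 − 1.1232 = 0.0704 nats.

0.0704 nats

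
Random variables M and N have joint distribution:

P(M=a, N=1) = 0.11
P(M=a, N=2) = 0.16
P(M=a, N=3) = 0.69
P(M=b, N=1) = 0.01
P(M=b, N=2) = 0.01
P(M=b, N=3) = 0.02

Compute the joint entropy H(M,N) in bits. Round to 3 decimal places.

H(M,N) = −Σ p(x,y)·log₂ p(x,y) over all 6 cells.
  cell (a,1): −0.11·log₂0.11 = 0.3503
  cell (a,2): −0.16·log₂0.16 = 0.4230
  cell (a,3): −0.69·log₂0.69 = 0.3694
  cell (b,1): −0.01·log₂0.01 = 0.0664
  cell (b,2): −0.01·log₂0.01 = 0.0664
  cell (b,3): −0.02·log₂0.02 = 0.1129
Sum = 1.388 bits.

1.388 bits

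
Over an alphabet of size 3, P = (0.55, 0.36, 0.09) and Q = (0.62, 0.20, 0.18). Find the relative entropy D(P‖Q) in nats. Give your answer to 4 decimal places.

0.0833 nats

D(P‖Q) = Σ p·ln(p/q).
  0.55·ln(0.55/0.62) = -0.06589
  0.36·ln(0.36/0.20) = 0.21160
  0.09·ln(0.09/0.18) = -0.06238
D(P‖Q) = 0.0833 nats.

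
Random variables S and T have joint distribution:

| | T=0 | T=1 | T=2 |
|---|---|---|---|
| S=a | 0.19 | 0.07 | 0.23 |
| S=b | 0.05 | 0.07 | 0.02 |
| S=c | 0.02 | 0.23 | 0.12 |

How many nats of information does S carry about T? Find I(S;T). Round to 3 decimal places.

0.154 nats

Marginals: p(S) = (0.4900, 0.1400, 0.3700), p(T) = (0.2600, 0.3700, 0.3700).
I(S;T) = H(S) + H(T) − H(S,T).
H(S) = 0.9927, H(T) = 1.0860, H(S,T) = 1.9246.
I(S;T) = 0.9927 + 1.0860 − 1.9246 = 0.154 nats.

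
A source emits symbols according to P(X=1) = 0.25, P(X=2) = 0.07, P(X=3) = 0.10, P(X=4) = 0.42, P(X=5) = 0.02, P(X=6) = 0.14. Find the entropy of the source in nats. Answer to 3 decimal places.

H(X) = −Σ p·ln p.
  −(0.25)·ln(0.25) = 0.3466
  −(0.07)·ln(0.07) = 0.1861
  −(0.10)·ln(0.10) = 0.2303
  −(0.42)·ln(0.42) = 0.3644
  −(0.02)·ln(0.02) = 0.0782
  −(0.14)·ln(0.14) = 0.2753
Sum: 0.3466 + 0.1861 + 0.2303 + 0.3644 + 0.0782 + 0.2753 = 1.481 nats.

1.481 nats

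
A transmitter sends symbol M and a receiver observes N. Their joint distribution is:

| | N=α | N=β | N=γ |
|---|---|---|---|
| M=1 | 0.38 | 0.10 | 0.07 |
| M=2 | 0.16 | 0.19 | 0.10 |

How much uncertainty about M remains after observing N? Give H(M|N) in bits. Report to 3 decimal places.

Chain rule: H(M|N) = H(M,N) − H(N).
Marginals: p(M) = (0.5500, 0.4500), p(N) = (0.5400, 0.2900, 0.1700).
H(M,N) = 2.3416 bits; H(N) = 1.4325 bits.
H(M|N) = 2.3416 − 1.4325 = 0.909 bits.

0.909 bits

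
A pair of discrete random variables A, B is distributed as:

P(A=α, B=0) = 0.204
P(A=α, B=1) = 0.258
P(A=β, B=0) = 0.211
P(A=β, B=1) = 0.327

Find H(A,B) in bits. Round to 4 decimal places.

H(A,B) = −Σ p(x,y)·log₂ p(x,y) over all 4 cells.
  cell (α,0): −0.204·log₂0.204 = 0.46785
  cell (α,1): −0.258·log₂0.258 = 0.50428
  cell (β,0): −0.211·log₂0.211 = 0.47363
  cell (β,1): −0.327·log₂0.327 = 0.52733
Sum = 1.9731 bits.

1.9731 bits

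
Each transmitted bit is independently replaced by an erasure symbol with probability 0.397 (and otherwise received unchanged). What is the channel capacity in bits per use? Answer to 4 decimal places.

Binary erasure channel: capacity C = 1 − ε.
C = 1 − 0.397 = 0.6030 bits per channel use.

0.6030 bits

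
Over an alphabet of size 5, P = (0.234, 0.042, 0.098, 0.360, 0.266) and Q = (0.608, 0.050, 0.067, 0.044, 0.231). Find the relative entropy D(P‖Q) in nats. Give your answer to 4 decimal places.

0.6007 nats

D(P‖Q) = Σ p·ln(p/q).
  0.234·ln(0.234/0.608) = -0.22344
  0.042·ln(0.042/0.050) = -0.00732
  0.098·ln(0.098/0.067) = 0.03727
  0.360·ln(0.360/0.044) = 0.75669
  0.266·ln(0.266/0.231) = 0.03753
D(P‖Q) = 0.6007 nats.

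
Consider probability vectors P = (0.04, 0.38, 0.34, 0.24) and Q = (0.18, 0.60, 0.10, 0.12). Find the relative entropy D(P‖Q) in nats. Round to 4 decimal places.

D(P‖Q) = Σ p·ln(p/q).
  0.04·ln(0.04/0.18) = -0.06016
  0.38·ln(0.38/0.60) = -0.17357
  0.34·ln(0.34/0.10) = 0.41608
  0.24·ln(0.24/0.12) = 0.16636
D(P‖Q) = 0.3487 nats.

0.3487 nats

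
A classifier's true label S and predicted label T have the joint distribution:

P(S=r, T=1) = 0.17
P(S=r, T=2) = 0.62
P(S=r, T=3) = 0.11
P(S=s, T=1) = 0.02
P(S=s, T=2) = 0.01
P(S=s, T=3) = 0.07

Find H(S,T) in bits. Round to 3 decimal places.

H(S,T) = −Σ p(x,y)·log₂ p(x,y) over all 6 cells.
  cell (r,1): −0.17·log₂0.17 = 0.4346
  cell (r,2): −0.62·log₂0.62 = 0.4276
  cell (r,3): −0.11·log₂0.11 = 0.3503
  cell (s,1): −0.02·log₂0.02 = 0.1129
  cell (s,2): −0.01·log₂0.01 = 0.0664
  cell (s,3): −0.07·log₂0.07 = 0.2686
Sum = 1.660 bits.

1.660 bits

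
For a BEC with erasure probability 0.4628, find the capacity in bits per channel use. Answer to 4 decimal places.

Binary erasure channel: capacity C = 1 − ε.
C = 1 − 0.4628 = 0.5372 bits per channel use.

0.5372 bits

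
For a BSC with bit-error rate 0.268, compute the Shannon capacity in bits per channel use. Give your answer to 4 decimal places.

Binary symmetric channel: C = 1 − h₂(ε) where h₂ is the binary entropy function.
h₂(0.268) = −0.268·log₂0.268 − 0.732·log₂0.732 = 0.8386.
C = 1 − 0.8386 = 0.1614 bits per channel use.

0.1614 bits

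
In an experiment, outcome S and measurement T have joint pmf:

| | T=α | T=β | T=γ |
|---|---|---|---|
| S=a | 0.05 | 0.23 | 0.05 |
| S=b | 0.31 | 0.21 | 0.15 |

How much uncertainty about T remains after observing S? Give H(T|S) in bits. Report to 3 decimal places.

Chain rule: H(T|S) = H(S,T) − H(S).
Marginals: p(S) = (0.3300, 0.6700), p(T) = (0.3600, 0.4400, 0.2000).
H(S,T) = 2.3270 bits; H(S) = 0.9149 bits.
H(T|S) = 2.3270 − 0.9149 = 1.412 bits.

1.412 bits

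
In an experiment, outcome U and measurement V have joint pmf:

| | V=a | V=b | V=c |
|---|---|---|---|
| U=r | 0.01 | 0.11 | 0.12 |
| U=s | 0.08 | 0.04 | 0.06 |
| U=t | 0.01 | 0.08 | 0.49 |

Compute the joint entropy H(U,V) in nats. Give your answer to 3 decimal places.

H(U,V) = −Σ p(x,y)·ln p(x,y) over all 9 cells.
  cell (r,a): −0.01·ln0.01 = 0.0461
  cell (r,b): −0.11·ln0.11 = 0.2428
  cell (r,c): −0.12·ln0.12 = 0.2544
  cell (s,a): −0.08·ln0.08 = 0.2021
  cell (s,b): −0.04·ln0.04 = 0.1288
  cell (s,c): −0.06·ln0.06 = 0.1688
  cell (t,a): −0.01·ln0.01 = 0.0461
  cell (t,b): −0.08·ln0.08 = 0.2021
  cell (t,c): −0.49·ln0.49 = 0.3495
Sum = 1.641 nats.

1.641 nats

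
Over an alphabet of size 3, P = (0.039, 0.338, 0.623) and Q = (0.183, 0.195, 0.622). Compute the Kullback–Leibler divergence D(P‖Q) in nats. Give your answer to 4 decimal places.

D(P‖Q) = Σ p·ln(p/q).
  0.039·ln(0.039/0.183) = -0.06029
  0.338·ln(0.338/0.195) = 0.18592
  0.623·ln(0.623/0.622) = 0.00100
D(P‖Q) = 0.1266 nats.

0.1266 nats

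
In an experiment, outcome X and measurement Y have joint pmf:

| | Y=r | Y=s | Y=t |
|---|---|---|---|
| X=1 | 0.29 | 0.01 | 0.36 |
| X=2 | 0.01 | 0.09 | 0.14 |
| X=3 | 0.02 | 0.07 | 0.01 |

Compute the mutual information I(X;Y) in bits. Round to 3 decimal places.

0.339 bits

Marginals: p(X) = (0.6600, 0.2400, 0.1000), p(Y) = (0.3200, 0.1700, 0.5100).
I(X;Y) = H(X) + H(Y) − H(X,Y).
H(X) = 1.2220, H(Y) = 1.4561, H(X,Y) = 2.3390.
I(X;Y) = 1.2220 + 1.4561 − 2.3390 = 0.339 bits.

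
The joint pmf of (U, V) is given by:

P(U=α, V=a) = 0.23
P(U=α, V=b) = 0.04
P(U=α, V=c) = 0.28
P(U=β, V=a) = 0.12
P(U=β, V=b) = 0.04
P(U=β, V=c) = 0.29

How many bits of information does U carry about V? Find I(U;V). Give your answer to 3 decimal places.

0.018 bits

Marginals: p(U) = (0.5500, 0.4500), p(V) = (0.3500, 0.0800, 0.5700).
I(U;V) = Σ p(x,y)·log₂[p(x,y)/(p(x)p(y))].
  (α,a): 0.23·log₂(1.1948) = 0.0591
  (α,b): 0.04·log₂(0.9091) = -0.0055
  (α,c): 0.28·log₂(0.8931) = -0.0457
  (β,a): 0.12·log₂(0.7619) = -0.0471
  (β,b): 0.04·log₂(1.1111) = 0.0061
  (β,c): 0.29·log₂(1.1306) = 0.0514
Sum = 0.018 bits.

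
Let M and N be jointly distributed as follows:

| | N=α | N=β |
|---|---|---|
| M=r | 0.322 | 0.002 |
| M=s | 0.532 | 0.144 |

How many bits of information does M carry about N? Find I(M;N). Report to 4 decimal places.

Marginals: p(M) = (0.3240, 0.6760), p(N) = (0.8540, 0.1460).
I(M;N) = Σ p(x,y)·log₂[p(x,y)/(p(x)p(y))].
  (r,α): 0.322·log₂(1.1637) = 0.07044
  (r,β): 0.002·log₂(0.0423) = -0.00913
  (s,α): 0.532·log₂(0.9215) = -0.06273
  (s,β): 0.144·log₂(1.4590) = 0.07848
Sum = 0.0771 bits.

0.0771 bits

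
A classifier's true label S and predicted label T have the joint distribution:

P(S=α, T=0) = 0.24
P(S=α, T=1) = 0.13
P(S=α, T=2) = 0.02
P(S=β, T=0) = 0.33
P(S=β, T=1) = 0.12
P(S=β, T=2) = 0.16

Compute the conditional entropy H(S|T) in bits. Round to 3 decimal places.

0.900 bits

Chain rule: H(S|T) = H(S,T) − H(T).
Marginals: p(S) = (0.3900, 0.6100), p(T) = (0.5700, 0.2500, 0.1800).
H(S,T) = 2.3076 bits; H(T) = 1.4076 bits.
H(S|T) = 2.3076 − 1.4076 = 0.900 bits.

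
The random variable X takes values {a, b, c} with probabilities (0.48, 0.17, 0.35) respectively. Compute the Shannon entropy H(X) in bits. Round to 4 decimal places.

1.4730 bits

H(X) = −Σ p·log₂ p.
  −(0.48)·log₂(0.48) = 0.50827
  −(0.17)·log₂(0.17) = 0.43459
  −(0.35)·log₂(0.35) = 0.53010
Sum: 0.50827 + 0.43459 + 0.53010 = 1.4730 bits.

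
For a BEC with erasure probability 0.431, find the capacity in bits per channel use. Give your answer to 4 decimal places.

0.5690 bits

Binary erasure channel: capacity C = 1 − ε.
C = 1 − 0.431 = 0.5690 bits per channel use.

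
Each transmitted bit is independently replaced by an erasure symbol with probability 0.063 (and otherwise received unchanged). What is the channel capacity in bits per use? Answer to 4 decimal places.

0.9370 bits

Binary erasure channel: capacity C = 1 − ε.
C = 1 − 0.063 = 0.9370 bits per channel use.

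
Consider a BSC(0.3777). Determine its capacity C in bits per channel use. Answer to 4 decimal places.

0.0436 bits

Binary symmetric channel: C = 1 − h₂(ε) where h₂ is the binary entropy function.
h₂(0.3777) = −0.3777·log₂0.3777 − 0.6223·log₂0.6223 = 0.9564.
C = 1 − 0.9564 = 0.0436 bits per channel use.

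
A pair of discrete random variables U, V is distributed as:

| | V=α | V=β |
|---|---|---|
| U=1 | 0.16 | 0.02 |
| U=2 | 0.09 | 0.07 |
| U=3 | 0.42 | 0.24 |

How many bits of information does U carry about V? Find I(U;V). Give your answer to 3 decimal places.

0.042 bits

Marginals: p(U) = (0.1800, 0.1600, 0.6600), p(V) = (0.6700, 0.3300).
I(U;V) = H(U) + H(V) − H(U,V).
H(U) = 1.2640, H(V) = 0.9149, H(U,V) = 2.1369.
I(U;V) = 1.2640 + 0.9149 − 2.1369 = 0.042 bits.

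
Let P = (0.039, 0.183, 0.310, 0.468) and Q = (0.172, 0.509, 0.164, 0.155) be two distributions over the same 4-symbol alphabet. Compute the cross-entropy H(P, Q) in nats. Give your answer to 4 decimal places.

H(P,Q) = −Σ p·ln q.
  −0.039·ln(0.172) = 0.06865
  −0.183·ln(0.509) = 0.12358
  −0.310·ln(0.164) = 0.56045
  −0.468·ln(0.155) = 0.87251
H(P,Q) = 1.6252 nats.

1.6252 nats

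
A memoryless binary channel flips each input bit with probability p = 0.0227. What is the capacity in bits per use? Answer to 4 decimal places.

Binary symmetric channel: C = 1 − h₂(ε) where h₂ is the binary entropy function.
h₂(0.0227) = −0.0227·log₂0.0227 − 0.9773·log₂0.9773 = 0.1563.
C = 1 − 0.1563 = 0.8437 bits per channel use.

0.8437 bits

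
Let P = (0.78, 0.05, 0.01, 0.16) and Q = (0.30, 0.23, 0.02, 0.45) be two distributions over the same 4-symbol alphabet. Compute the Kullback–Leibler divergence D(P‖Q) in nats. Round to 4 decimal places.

0.4966 nats

D(P‖Q) = Σ p·ln(p/q).
  0.78·ln(0.78/0.30) = 0.74530
  0.05·ln(0.05/0.23) = -0.07630
  0.01·ln(0.01/0.02) = -0.00693
  0.16·ln(0.16/0.45) = -0.16545
D(P‖Q) = 0.4966 nats.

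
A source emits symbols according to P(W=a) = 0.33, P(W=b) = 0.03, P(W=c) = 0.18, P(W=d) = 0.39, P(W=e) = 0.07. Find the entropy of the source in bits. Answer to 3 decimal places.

H(W) = −Σ p·log₂ p.
  −(0.33)·log₂(0.33) = 0.5278
  −(0.03)·log₂(0.03) = 0.1518
  −(0.18)·log₂(0.18) = 0.4453
  −(0.39)·log₂(0.39) = 0.5298
  −(0.07)·log₂(0.07) = 0.2686
Sum: 0.5278 + 0.1518 + 0.4453 + 0.5298 + 0.2686 = 1.923 bits.

1.923 bits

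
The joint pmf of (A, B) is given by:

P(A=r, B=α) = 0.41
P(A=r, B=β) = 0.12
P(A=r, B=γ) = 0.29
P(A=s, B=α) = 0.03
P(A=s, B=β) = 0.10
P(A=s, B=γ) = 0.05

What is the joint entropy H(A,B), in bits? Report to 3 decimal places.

H(A,B) = −Σ p(x,y)·log₂ p(x,y) over all 6 cells.
  cell (r,α): −0.41·log₂0.41 = 0.5274
  cell (r,β): −0.12·log₂0.12 = 0.3671
  cell (r,γ): −0.29·log₂0.29 = 0.5179
  cell (s,α): −0.03·log₂0.03 = 0.1518
  cell (s,β): −0.10·log₂0.10 = 0.3322
  cell (s,γ): −0.05·log₂0.05 = 0.2161
Sum = 2.112 bits.

2.112 bits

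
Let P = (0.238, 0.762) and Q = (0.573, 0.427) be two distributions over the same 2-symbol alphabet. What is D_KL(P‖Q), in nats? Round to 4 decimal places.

0.2322 nats

D(P‖Q) = Σ p·ln(p/q).
  0.238·ln(0.238/0.573) = -0.20911
  0.762·ln(0.762/0.427) = 0.44132
D(P‖Q) = 0.2322 nats.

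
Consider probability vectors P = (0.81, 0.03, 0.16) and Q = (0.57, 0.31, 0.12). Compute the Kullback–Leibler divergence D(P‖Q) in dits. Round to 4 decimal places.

0.1132 dits

D(P‖Q) = Σ p·log₁₀(p/q).
  0.81·log₁₀(0.81/0.57) = 0.12361
  0.03·log₁₀(0.03/0.31) = -0.03043
  0.16·log₁₀(0.16/0.12) = 0.01999
D(P‖Q) = 0.1132 dits.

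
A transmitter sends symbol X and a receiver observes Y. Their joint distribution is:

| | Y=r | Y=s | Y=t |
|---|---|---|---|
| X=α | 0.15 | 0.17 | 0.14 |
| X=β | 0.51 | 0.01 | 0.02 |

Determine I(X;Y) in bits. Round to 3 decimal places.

0.342 bits

Marginals: p(X) = (0.4600, 0.5400), p(Y) = (0.6600, 0.1800, 0.1600).
I(X;Y) = H(X) + H(Y) − H(X,Y).
H(X) = 0.9954, H(Y) = 1.2640, H(X,Y) = 1.9170.
I(X;Y) = 0.9954 + 1.2640 − 1.9170 = 0.342 bits.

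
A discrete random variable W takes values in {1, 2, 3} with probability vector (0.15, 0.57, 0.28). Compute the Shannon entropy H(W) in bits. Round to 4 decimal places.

1.3870 bits

H(W) = −Σ p·log₂ p.
  −(0.15)·log₂(0.15) = 0.41054
  −(0.57)·log₂(0.57) = 0.46225
  −(0.28)·log₂(0.28) = 0.51422
Sum: 0.41054 + 0.46225 + 0.51422 = 1.3870 bits.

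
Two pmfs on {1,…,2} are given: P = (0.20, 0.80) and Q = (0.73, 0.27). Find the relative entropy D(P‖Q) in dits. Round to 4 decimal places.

D(P‖Q) = Σ p·log₁₀(p/q).
  0.20·log₁₀(0.20/0.73) = -0.11246
  0.80·log₁₀(0.80/0.27) = 0.37738
D(P‖Q) = 0.2649 dits.

0.2649 dits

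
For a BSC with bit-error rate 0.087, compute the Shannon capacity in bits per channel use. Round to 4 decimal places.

0.5736 bits

Binary symmetric channel: C = 1 − h₂(ε) where h₂ is the binary entropy function.
h₂(0.087) = −0.087·log₂0.087 − 0.913·log₂0.913 = 0.4264.
C = 1 − 0.4264 = 0.5736 bits per channel use.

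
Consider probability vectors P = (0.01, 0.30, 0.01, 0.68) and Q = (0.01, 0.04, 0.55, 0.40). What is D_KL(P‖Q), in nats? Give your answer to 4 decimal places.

D(P‖Q) = Σ p·ln(p/q).
  0.01·ln(0.01/0.01) = 0.00000
  0.30·ln(0.30/0.04) = 0.60447
  0.01·ln(0.01/0.55) = -0.04007
  0.68·ln(0.68/0.40) = 0.36083
D(P‖Q) = 0.9252 nats.

0.9252 nats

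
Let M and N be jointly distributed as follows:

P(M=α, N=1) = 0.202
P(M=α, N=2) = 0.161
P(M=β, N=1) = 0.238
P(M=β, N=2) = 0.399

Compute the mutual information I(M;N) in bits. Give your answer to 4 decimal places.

Marginals: p(M) = (0.3630, 0.6370), p(N) = (0.4400, 0.5600).
I(M;N) = Σ p(x,y)·log₂[p(x,y)/(p(x)p(y))].
  (α,1): 0.202·log₂(1.2647) = 0.06844
  (α,2): 0.161·log₂(0.7920) = -0.05416
  (β,1): 0.238·log₂(0.8492) = -0.05615
  (β,2): 0.399·log₂(1.1185) = 0.06448
Sum = 0.0226 bits.

0.0226 bits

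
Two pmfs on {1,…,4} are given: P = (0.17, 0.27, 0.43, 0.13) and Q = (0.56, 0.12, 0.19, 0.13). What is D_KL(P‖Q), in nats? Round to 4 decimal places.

D(P‖Q) = Σ p·ln(p/q).
  0.17·ln(0.17/0.56) = -0.20266
  0.27·ln(0.27/0.12) = 0.21895
  0.43·ln(0.43/0.19) = 0.35121
  0.13·ln(0.13/0.13) = 0.00000
D(P‖Q) = 0.3675 nats.

0.3675 nats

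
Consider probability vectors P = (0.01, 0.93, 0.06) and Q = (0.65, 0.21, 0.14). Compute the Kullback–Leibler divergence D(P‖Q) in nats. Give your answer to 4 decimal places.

1.2913 nats

D(P‖Q) = Σ p·ln(p/q).
  0.01·ln(0.01/0.65) = -0.04174
  0.93·ln(0.93/0.21) = 1.38391
  0.06·ln(0.06/0.14) = -0.05084
D(P‖Q) = 1.2913 nats.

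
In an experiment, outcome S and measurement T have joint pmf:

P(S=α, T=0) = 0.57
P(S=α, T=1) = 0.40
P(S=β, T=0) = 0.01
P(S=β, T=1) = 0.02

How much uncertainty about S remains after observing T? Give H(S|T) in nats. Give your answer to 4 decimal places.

Chain rule: H(S|T) = H(S,T) − H(T).
Marginals: p(S) = (0.9700, 0.0300), p(T) = (0.5800, 0.4200).
H(S,T) = 0.8112 nats; H(T) = 0.6803 nats.
H(S|T) = 0.8112 − 0.6803 = 0.1309 nats.

0.1309 nats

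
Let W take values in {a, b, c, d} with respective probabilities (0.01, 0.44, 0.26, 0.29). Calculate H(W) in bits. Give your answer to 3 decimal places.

H(W) = −Σ p·log₂ p.
  −(0.01)·log₂(0.01) = 0.0664
  −(0.44)·log₂(0.44) = 0.5211
  −(0.26)·log₂(0.26) = 0.5053
  −(0.29)·log₂(0.29) = 0.5179
Sum: 0.0664 + 0.5211 + 0.5053 + 0.5179 = 1.611 bits.

1.611 bits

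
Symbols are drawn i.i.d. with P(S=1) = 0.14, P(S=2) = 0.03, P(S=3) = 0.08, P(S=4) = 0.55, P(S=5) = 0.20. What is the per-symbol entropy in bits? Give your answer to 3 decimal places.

1.779 bits

H(S) = −Σ p·log₂ p.
  −(0.14)·log₂(0.14) = 0.3971
  −(0.03)·log₂(0.03) = 0.1518
  −(0.08)·log₂(0.08) = 0.2915
  −(0.55)·log₂(0.55) = 0.4744
  −(0.20)·log₂(0.20) = 0.4644
Sum: 0.3971 + 0.1518 + 0.2915 + 0.4744 + 0.4644 = 1.779 bits.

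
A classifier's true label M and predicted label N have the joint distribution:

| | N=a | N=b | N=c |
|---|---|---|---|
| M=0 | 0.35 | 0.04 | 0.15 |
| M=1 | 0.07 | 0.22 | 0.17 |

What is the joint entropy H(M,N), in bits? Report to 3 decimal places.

H(M,N) = −Σ p(x,y)·log₂ p(x,y) over all 6 cells.
  cell (0,a): −0.35·log₂0.35 = 0.5301
  cell (0,b): −0.04·log₂0.04 = 0.1858
  cell (0,c): −0.15·log₂0.15 = 0.4105
  cell (1,a): −0.07·log₂0.07 = 0.2686
  cell (1,b): −0.22·log₂0.22 = 0.4806
  cell (1,c): −0.17·log₂0.17 = 0.4346
Sum = 2.310 bits.

2.310 bits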